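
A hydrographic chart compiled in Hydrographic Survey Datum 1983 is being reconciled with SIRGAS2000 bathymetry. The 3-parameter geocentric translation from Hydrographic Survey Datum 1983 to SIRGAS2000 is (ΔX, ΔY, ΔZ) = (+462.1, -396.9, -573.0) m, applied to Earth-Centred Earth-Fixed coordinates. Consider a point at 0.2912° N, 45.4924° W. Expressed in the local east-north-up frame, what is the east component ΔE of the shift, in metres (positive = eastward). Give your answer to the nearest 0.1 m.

ΔE = 51.3 m

At φ = 0.2912°, λ = -45.4924°: sin φ = 0.005082, cos φ = 0.999987, sin λ = -0.713157, cos λ = 0.701004.
ΔE = −sin λ·ΔX + cos λ·ΔY = −(-0.713157)·(462.1) + (0.701004)·(-396.9) = 51.32 m.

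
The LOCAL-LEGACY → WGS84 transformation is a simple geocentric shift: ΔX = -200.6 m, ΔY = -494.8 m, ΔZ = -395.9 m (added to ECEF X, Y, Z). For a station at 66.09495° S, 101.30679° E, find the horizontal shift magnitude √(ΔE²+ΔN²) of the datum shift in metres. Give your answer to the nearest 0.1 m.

639.5 m

At φ = -66.09495°, λ = 101.30679°: sin φ = -0.914218, cos φ = 0.405222, sin λ = 0.980591, cos λ = -0.196062.
ΔE = −sin λ·ΔX + cos λ·ΔY = −(0.980591)·(-200.6) + (-0.196062)·(-494.8) = 293.72 m.
ΔN = −sin φ cos λ·ΔX − sin φ sin λ·ΔY + cos φ·ΔZ = −(-0.914218)(-0.196062)(-200.6) − (-0.914218)(0.980591)(-494.8) + (0.405222)(-395.9) = -568.05 m.
Horizontal magnitude = √(ΔE² + ΔN²) = √(293.72² + (-568.05)²) = 639.49 m.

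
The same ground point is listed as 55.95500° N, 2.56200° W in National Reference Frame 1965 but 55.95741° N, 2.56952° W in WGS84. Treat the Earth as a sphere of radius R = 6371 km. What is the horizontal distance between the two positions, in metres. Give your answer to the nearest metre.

Δφ = 55.95741° − 55.95500° = +0.00241°; Δλ = -2.56952° − -2.56200° = -0.00752°.
1° along a meridian = πR/180 = 111195 m.
ΔN = Δφ × 111195 = 268.0 m; ΔE = Δλ × 111195 × cos(55.95500°) = -0.00752 × 111195 × 0.559844 = -468.1 m.
Distance = √(ΔE² + ΔN²) = √((-468.1)² + 268.0²) = 539.4 m.

539 m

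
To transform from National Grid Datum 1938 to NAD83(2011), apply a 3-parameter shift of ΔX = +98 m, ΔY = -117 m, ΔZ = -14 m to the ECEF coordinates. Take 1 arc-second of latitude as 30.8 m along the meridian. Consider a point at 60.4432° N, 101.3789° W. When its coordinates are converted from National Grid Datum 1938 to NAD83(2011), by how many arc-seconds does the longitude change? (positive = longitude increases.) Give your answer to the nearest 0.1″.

sin φ = 0.869867, cos φ = 0.493286, sin λ = -0.980344, cos λ = -0.197296.
East component: ΔE = −sin λ·ΔX + cos λ·ΔY = −(-0.980344)(98) + (-0.197296)(-117) = 119.16 m.
1° of latitude spans 3600 × 30.80 = 110880 m; at latitude φ, 1° of longitude spans that × cos φ = 54695.6 m, so Δλ = 119.16 / 54695.6 × 3600 = 7.843″.

Δλ = 7.8″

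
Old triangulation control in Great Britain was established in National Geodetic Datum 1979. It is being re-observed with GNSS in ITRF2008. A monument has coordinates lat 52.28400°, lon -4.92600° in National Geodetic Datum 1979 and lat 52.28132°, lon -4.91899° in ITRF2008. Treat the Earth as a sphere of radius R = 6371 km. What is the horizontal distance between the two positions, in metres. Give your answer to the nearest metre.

Δφ = 52.28132° − 52.28400° = -0.00268°; Δλ = -4.91899° − -4.92600° = +0.00701°.
1° along a meridian = πR/180 = 111195 m.
ΔN = Δφ × 111195 = -298.0 m; ΔE = Δλ × 111195 × cos(52.28400°) = +0.00701 × 111195 × 0.611748 = 476.8 m.
Distance = √(ΔE² + ΔN²) = √(476.8² + (-298.0)²) = 562.3 m.

562 m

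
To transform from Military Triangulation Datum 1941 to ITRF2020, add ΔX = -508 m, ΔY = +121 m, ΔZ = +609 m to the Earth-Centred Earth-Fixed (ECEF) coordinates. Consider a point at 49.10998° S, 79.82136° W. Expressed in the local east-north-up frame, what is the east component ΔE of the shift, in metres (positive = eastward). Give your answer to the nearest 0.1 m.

ΔE = -478.6 m

The local east axis at (φ, λ) is (−sin λ, cos λ, 0), so ΔE = −sin(-79.82136°)·(-508) + cos(-79.82136°)·121 = -478.62 m.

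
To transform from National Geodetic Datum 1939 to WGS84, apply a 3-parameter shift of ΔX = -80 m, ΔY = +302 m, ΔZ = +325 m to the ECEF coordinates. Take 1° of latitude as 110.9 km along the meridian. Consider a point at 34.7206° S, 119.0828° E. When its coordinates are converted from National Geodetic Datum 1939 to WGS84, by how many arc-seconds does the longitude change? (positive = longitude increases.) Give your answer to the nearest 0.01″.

Δλ = -3.04″

sin φ = -0.569575, cos φ = 0.821939, sin λ = 0.873918, cos λ = -0.486073.
East component: ΔE = −sin λ·ΔX + cos λ·ΔY = −(0.873918)(-80) + (-0.486073)(302) = -76.88 m.
1° of latitude spans 110900 m; at latitude φ, 1° of longitude spans that × cos φ = 91153.1 m, so Δλ = -76.88 / 91153.1 × 3600 = -3.036″.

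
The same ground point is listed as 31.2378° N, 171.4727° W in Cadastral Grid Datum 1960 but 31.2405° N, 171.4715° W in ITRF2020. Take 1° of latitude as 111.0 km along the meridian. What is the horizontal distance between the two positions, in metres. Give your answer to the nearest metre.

321 m

Δφ = 31.2405° − 31.2378° = +0.0027°; Δλ = -171.4715° − -171.4727° = +0.0012°.
ΔN = Δφ × 111000 = 299.7 m; ΔE = Δλ × 111000 × cos(31.2378°) = +0.0012 × 111000 × 0.855022 = 113.9 m.
Distance = √(ΔE² + ΔN²) = √(113.9² + 299.7²) = 320.6 m.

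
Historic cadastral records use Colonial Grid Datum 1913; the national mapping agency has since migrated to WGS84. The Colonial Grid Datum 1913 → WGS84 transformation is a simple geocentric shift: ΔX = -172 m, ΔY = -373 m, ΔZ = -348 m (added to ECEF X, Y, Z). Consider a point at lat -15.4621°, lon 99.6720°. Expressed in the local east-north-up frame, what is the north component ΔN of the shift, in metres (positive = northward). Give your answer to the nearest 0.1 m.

At φ = -15.4621°, λ = 99.6720°: sin φ = -0.266601, cos φ = 0.963807, sin λ = 0.985786, cos λ = -0.168008.
ΔN = −sin φ cos λ·ΔX − sin φ sin λ·ΔY + cos φ·ΔZ = −(-0.266601)(-0.168008)(-172) − (-0.266601)(0.985786)(-373) + (0.963807)(-348) = -425.73 m.

ΔN = -425.7 m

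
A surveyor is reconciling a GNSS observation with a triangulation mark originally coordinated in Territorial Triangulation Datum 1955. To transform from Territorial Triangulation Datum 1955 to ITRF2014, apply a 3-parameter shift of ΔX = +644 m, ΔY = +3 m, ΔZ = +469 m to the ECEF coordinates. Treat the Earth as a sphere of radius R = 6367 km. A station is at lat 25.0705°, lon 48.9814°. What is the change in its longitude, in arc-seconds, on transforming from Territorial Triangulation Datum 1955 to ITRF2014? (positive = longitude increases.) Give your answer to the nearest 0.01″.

Δλ = -17.31″

sin φ = 0.423733, cos φ = 0.905787, sin λ = 0.754497, cos λ = 0.656304.
East component: ΔE = −sin λ·ΔX + cos λ·ΔY = −(0.754497)(644) + (0.656304)(3) = -483.93 m.
1° of latitude spans πR/180 = 111125 m; at latitude φ, 1° of longitude spans that × cos φ = 100655.7 m, so Δλ = -483.93 / 100655.7 × 3600 = -17.308″.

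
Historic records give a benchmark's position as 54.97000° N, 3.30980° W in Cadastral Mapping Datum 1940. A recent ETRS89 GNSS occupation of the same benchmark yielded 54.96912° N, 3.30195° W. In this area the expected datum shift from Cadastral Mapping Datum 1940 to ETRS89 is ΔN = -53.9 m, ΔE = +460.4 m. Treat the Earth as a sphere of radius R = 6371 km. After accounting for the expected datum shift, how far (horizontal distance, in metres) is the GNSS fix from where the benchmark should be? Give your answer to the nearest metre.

Observed coordinate differences: Δφ = -0.00088°, Δλ = +0.00785°.
Converting to metres (1° lat = 111195 m, cos φ = 0.574005): observed ΔN = -97.9 m, observed ΔE = 501.0 m.
Subtracting the expected shift leaves a residual of -97.9 − (-53.9) = -44.0 m north and 501.0 − (460.4) = 40.6 m east.
Residual distance = √((-44.0)² + 40.6²) = 59.9 m.

60 m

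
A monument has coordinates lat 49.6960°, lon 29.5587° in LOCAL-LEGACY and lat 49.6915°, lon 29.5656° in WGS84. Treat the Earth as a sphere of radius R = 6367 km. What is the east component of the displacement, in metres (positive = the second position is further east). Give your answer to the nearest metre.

Δφ = 49.6915° − 49.6960° = -0.0045°; Δλ = 29.5656° − 29.5587° = +0.0069°.
1° along a meridian = πR/180 = 111125 m.
ΔN = Δφ × 111125 = -500.1 m; ΔE = Δλ × 111125 × cos(49.6960°) = +0.0069 × 111125 × 0.646843 = 496.0 m.

ΔE = 496 m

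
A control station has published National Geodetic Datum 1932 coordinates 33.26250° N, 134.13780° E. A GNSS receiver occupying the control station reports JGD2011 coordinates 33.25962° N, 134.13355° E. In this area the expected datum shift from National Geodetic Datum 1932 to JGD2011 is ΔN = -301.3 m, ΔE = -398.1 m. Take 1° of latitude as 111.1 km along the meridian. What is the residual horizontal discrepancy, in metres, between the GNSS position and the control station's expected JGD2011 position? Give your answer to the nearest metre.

Observed coordinate differences: Δφ = -0.00288°, Δλ = -0.00425°.
Converting to metres (1° lat = 111100 m, cos φ = 0.836167): observed ΔN = -320.0 m, observed ΔE = -394.8 m.
Subtracting the expected shift leaves a residual of -320.0 − (-301.3) = -18.7 m north and -394.8 − (-398.1) = 3.3 m east.
Residual distance = √((-18.7)² + 3.3²) = 19.0 m.

19 m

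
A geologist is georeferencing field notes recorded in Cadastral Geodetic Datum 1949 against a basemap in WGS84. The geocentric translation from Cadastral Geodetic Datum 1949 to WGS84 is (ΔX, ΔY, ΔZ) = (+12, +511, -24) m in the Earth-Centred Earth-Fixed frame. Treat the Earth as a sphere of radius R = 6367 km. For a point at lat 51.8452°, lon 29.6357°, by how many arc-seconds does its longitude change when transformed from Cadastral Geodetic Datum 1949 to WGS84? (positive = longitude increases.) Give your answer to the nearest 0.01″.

sin φ = 0.786345, cos φ = 0.617788, sin λ = 0.494484, cos λ = 0.869187.
East component: ΔE = −sin λ·ΔX + cos λ·ΔY = −(0.494484)(12) + (0.869187)(511) = 438.22 m.
1° of latitude spans πR/180 = 111125 m; at latitude φ, 1° of longitude spans that × cos φ = 68651.8 m, so Δλ = 438.22 / 68651.8 × 3600 = 22.980″.

Δλ = 22.98″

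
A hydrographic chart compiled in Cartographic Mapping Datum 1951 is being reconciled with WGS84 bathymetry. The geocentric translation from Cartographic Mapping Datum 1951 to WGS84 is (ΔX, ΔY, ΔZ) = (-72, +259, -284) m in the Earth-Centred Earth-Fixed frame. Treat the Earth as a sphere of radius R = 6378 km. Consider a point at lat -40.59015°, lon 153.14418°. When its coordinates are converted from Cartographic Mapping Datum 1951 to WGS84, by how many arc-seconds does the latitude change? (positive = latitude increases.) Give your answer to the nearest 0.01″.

Δφ = -3.16″

sin φ = -0.650644, cos φ = 0.759383, sin λ = 0.451747, cos λ = -0.892146.
North component: ΔN = −sin φ cos λ·ΔX − sin φ sin λ·ΔY + cos φ·ΔZ = −(-0.650644)(-0.892146)(-72) − (-0.650644)(0.451747)(259) + (0.759383)(-284) = -97.74 m.
1° of latitude spans πR/180 = 111317 m, so Δφ = -97.74 / 111317 × 3600 = -3.161″.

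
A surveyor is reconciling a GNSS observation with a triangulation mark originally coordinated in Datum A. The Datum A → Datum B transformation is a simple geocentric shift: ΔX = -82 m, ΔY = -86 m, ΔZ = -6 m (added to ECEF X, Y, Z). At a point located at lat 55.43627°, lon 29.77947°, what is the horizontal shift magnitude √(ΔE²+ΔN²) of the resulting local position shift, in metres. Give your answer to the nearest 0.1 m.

96.5 m

At φ = 55.43627°, λ = 29.77947°: sin φ = 0.823496, cos φ = 0.567323, sin λ = 0.496663, cos λ = 0.867943.
ΔE = −sin λ·ΔX + cos λ·ΔY = −(0.496663)·(-82) + (0.867943)·(-86) = -33.92 m.
ΔN = −sin φ cos λ·ΔX − sin φ sin λ·ΔY + cos φ·ΔZ = −(0.823496)(0.867943)(-82) − (0.823496)(0.496663)(-86) + (0.567323)(-6) = 90.38 m.
Horizontal magnitude = √(ΔE² + ΔN²) = √((-33.92)² + 90.38²) = 96.53 m.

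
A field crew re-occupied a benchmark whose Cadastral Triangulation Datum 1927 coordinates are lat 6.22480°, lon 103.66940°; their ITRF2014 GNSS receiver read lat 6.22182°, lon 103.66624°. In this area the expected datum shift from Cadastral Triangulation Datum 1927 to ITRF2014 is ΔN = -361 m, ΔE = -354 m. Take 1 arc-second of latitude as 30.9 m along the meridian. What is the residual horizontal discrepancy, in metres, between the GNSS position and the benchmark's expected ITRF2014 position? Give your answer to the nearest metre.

Observed coordinate differences: Δφ = -0.00298°, Δλ = -0.00316°.
Converting to metres (1° lat = 111240 m, cos φ = 0.994104): observed ΔN = -331.5 m, observed ΔE = -349.4 m.
Subtracting the expected shift leaves a residual of -331.5 − (-361) = 29.5 m north and -349.4 − (-354) = 4.6 m east.
Residual distance = √(29.5² + 4.6²) = 29.9 m.

30 m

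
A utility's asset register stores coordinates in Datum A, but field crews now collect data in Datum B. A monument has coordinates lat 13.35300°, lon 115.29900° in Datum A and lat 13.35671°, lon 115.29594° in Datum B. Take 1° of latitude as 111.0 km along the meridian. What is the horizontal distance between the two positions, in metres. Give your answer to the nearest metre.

Δφ = 13.35671° − 13.35300° = +0.00371°; Δλ = 115.29594° − 115.29900° = -0.00306°.
ΔN = Δφ × 111000 = 411.8 m; ΔE = Δλ × 111000 × cos(13.35300°) = -0.00306 × 111000 × 0.972966 = -330.5 m.
Distance = √(ΔE² + ΔN²) = √((-330.5)² + 411.8²) = 528.0 m.

528 m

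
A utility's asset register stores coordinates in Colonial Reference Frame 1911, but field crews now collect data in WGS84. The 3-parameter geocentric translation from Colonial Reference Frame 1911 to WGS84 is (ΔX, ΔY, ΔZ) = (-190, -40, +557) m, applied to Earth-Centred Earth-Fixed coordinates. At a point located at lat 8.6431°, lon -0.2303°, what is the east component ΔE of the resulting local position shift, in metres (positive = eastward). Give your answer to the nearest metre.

At φ = 8.6431°, λ = -0.2303°: sin φ = 0.150279, cos φ = 0.988644, sin λ = -0.004019, cos λ = 0.999992.
ΔE = −sin λ·ΔX + cos λ·ΔY = −(-0.004019)·(-190) + (0.999992)·(-40) = -40.76 m.

ΔE = -41 m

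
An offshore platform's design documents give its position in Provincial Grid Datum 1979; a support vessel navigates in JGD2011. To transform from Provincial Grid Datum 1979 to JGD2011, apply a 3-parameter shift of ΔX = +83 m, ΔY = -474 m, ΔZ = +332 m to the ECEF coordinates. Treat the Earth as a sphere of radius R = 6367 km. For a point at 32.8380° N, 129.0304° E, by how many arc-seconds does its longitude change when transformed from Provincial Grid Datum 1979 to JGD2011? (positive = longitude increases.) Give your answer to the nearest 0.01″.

Δλ = 9.02″

sin φ = 0.542266, cos φ = 0.840207, sin λ = 0.776812, cos λ = -0.629733.
East component: ΔE = −sin λ·ΔX + cos λ·ΔY = −(0.776812)(83) + (-0.629733)(-474) = 234.02 m.
1° of latitude spans πR/180 = 111125 m; at latitude φ, 1° of longitude spans that × cos φ = 93368.1 m, so Δλ = 234.02 / 93368.1 × 3600 = 9.023″.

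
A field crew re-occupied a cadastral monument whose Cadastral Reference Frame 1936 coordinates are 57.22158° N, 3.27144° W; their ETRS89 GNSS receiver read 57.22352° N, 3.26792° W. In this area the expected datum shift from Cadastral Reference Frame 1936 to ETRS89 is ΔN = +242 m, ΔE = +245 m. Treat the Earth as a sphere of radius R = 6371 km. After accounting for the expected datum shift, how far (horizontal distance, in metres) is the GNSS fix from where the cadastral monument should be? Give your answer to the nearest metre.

Observed coordinate differences: Δφ = +0.00194°, Δλ = +0.00352°.
Converting to metres (1° lat = 111195 m, cos φ = 0.541392): observed ΔN = 215.7 m, observed ΔE = 211.9 m.
Subtracting the expected shift leaves a residual of 215.7 − (242) = -26.3 m north and 211.9 − (245) = -33.1 m east.
Residual distance = √((-26.3)² + (-33.1)²) = 42.3 m.

42 m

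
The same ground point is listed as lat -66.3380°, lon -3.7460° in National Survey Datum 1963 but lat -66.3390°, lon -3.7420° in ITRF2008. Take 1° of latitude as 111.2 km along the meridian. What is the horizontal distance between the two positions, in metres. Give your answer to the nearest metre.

Δφ = -66.3390° − -66.3380° = -0.0010°; Δλ = -3.7420° − -3.7460° = +0.0040°.
ΔN = Δφ × 111200 = -111.2 m; ΔE = Δλ × 111200 × cos(-66.3380°) = +0.0040 × 111200 × 0.401340 = 178.5 m.
Distance = √(ΔE² + ΔN²) = √(178.5² + (-111.2)²) = 210.3 m.

210 m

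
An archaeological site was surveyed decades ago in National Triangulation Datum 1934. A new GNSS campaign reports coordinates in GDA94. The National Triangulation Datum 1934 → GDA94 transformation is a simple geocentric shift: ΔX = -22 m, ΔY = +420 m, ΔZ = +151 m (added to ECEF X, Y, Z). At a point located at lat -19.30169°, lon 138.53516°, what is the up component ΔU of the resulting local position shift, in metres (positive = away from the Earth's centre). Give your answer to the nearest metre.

ΔU = 228 m

The local up (radial) axis is (cos φ cos λ, cos φ sin λ, sin φ), giving ΔU = 15.559 + 262.475 − 49.912 = 228.12 m.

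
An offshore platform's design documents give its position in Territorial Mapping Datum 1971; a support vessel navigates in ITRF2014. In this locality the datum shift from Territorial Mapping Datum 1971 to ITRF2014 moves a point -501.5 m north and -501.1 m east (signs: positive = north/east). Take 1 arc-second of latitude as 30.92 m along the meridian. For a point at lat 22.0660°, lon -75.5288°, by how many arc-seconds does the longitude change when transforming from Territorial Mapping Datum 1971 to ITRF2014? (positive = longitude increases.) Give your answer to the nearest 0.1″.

At latitude 22.0660°, cos φ = 0.926752.
1″ of longitude at this latitude = 30.92 × cos φ = 28.6552 m, so Δλ = -501.1 / 28.6552 = -17.487″.

Δλ = -17.5″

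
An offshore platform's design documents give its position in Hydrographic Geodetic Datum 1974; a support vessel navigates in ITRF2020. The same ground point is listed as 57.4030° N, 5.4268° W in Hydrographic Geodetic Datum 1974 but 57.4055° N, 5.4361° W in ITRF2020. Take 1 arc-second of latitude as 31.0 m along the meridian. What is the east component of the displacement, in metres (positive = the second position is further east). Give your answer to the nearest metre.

Δφ = 57.4055° − 57.4030° = +0.0025°; Δλ = -5.4361° − -5.4268° = -0.0093°.
1° of latitude = 3600 × 31.00 = 111600 m.
ΔN = Δφ × 111600 = 279.0 m; ΔE = Δλ × 111600 × cos(57.4030°) = -0.0093 × 111600 × 0.538727 = -559.1 m.

ΔE = -559 m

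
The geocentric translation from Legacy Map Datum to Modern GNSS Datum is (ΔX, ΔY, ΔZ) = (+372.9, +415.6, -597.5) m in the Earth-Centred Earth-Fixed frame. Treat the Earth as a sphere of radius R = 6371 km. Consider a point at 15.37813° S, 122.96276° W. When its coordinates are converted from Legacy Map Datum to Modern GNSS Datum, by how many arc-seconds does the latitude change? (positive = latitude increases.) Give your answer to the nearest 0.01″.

Δφ = -23.39″

sin φ = -0.265188, cos φ = 0.964197, sin λ = -0.839024, cos λ = -0.544094.
North component: ΔN = −sin φ cos λ·ΔX − sin φ sin λ·ΔY + cos φ·ΔZ = −(-0.265188)(-0.544094)(372.9) − (-0.265188)(-0.839024)(415.6) + (0.964197)(-597.5) = -722.38 m.
1° of latitude spans πR/180 = 111195 m, so Δφ = -722.38 / 111195 × 3600 = -23.388″.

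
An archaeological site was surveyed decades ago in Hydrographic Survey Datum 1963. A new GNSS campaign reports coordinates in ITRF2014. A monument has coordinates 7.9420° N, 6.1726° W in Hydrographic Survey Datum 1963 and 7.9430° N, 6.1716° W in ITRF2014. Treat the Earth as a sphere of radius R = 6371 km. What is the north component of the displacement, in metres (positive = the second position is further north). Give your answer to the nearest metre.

Δφ = 7.9430° − 7.9420° = +0.0010°; Δλ = -6.1716° − -6.1726° = +0.0010°.
1° along a meridian = πR/180 = 111195 m.
ΔN = Δφ × 111195 = 111.2 m; ΔE = Δλ × 111195 × cos(7.9420°) = +0.0010 × 111195 × 0.990408 = 110.1 m.

ΔN = 111 m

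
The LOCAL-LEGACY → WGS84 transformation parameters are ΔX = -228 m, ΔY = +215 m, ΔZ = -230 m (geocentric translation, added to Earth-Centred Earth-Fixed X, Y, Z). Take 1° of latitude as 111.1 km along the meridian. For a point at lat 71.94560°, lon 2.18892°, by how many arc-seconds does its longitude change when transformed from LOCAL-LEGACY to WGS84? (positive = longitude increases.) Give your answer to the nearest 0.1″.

Δλ = 23.4″

sin φ = 0.950763, cos φ = 0.309920, sin λ = 0.038195, cos λ = 0.999270.
East component: ΔE = −sin λ·ΔX + cos λ·ΔY = −(0.038195)(-228) + (0.999270)(215) = 223.55 m.
1° of latitude spans 111100 m; at latitude φ, 1° of longitude spans that × cos φ = 34432.1 m, so Δλ = 223.55 / 34432.1 × 3600 = 23.373″.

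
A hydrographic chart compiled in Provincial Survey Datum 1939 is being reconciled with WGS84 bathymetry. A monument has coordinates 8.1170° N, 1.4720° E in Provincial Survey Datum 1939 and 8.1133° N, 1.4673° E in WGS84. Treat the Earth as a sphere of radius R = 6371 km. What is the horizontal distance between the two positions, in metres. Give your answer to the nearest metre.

661 m

Δφ = 8.1133° − 8.1170° = -0.0037°; Δλ = 1.4673° − 1.4720° = -0.0047°.
1° along a meridian = πR/180 = 111195 m.
ΔN = Δφ × 111195 = -411.4 m; ΔE = Δλ × 111195 × cos(8.1170°) = -0.0047 × 111195 × 0.989982 = -517.4 m.
Distance = √(ΔE² + ΔN²) = √((-517.4)² + (-411.4)²) = 661.0 m.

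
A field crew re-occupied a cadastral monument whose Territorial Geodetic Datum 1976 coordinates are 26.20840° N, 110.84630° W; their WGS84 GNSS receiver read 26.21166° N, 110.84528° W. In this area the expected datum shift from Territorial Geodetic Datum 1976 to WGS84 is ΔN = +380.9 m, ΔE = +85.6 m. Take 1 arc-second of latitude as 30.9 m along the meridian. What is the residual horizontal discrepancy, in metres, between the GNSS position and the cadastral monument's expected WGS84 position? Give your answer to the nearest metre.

24 m

Observed coordinate differences: Δφ = +0.00326°, Δλ = +0.00102°.
Converting to metres (1° lat = 111240 m, cos φ = 0.897194): observed ΔN = 362.6 m, observed ΔE = 101.8 m.
Subtracting the expected shift leaves a residual of 362.6 − (380.9) = -18.3 m north and 101.8 − (85.6) = 16.2 m east.
Residual distance = √((-18.3)² + 16.2²) = 24.4 m.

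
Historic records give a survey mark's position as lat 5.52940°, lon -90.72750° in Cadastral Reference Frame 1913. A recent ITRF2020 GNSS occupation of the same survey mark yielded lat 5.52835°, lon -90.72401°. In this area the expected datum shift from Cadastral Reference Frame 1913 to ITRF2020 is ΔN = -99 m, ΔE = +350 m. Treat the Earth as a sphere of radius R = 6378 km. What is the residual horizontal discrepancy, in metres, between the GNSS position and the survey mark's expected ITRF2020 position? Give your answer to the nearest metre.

Observed coordinate differences: Δφ = -0.00105°, Δλ = +0.00349°.
Converting to metres (1° lat = 111317 m, cos φ = 0.995347): observed ΔN = -116.9 m, observed ΔE = 386.7 m.
Subtracting the expected shift leaves a residual of -116.9 − (-99) = -17.9 m north and 386.7 − (350) = 36.7 m east.
Residual distance = √((-17.9)² + 36.7²) = 40.8 m.

41 m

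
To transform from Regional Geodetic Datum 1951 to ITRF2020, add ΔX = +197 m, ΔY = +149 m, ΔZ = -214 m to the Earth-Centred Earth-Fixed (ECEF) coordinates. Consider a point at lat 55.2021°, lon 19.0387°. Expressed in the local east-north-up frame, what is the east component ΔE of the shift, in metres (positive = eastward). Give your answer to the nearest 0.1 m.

ΔE = 76.6 m

At φ = 55.2021°, λ = 19.0387°: sin φ = 0.821170, cos φ = 0.570683, sin λ = 0.326207, cos λ = 0.945298.
ΔE = −sin λ·ΔX + cos λ·ΔY = −(0.326207)·(197) + (0.945298)·(149) = 76.59 m.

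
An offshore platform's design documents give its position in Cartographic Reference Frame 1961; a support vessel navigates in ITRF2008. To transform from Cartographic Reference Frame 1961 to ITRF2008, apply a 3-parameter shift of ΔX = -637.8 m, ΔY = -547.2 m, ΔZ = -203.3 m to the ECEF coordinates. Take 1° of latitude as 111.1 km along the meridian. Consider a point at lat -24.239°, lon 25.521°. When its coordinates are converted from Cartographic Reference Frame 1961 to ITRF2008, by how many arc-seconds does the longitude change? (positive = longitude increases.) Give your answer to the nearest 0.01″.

sin φ = -0.410544, cos φ = 0.911841, sin λ = 0.430842, cos λ = 0.902427.
East component: ΔE = −sin λ·ΔX + cos λ·ΔY = −(0.430842)(-637.8) + (0.902427)(-547.2) = -219.02 m.
1° of latitude spans 111100 m; at latitude φ, 1° of longitude spans that × cos φ = 101305.5 m, so Δλ = -219.02 / 101305.5 × 3600 = -7.783″.

Δλ = -7.78″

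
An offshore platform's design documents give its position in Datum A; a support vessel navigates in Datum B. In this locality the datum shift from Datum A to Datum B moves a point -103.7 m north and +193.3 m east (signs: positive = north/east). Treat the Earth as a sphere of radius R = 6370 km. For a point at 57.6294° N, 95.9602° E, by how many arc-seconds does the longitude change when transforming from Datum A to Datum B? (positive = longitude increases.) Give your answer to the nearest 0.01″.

Δλ = 11.69″

At latitude 57.6294°, cos φ = 0.535393.
One radian of longitude at latitude φ spans R cos φ, so Δλ = ΔE / (R cos φ) = 193.3 / (6370000 × 0.535393) = 5.6679e-05 rad = 11.691″.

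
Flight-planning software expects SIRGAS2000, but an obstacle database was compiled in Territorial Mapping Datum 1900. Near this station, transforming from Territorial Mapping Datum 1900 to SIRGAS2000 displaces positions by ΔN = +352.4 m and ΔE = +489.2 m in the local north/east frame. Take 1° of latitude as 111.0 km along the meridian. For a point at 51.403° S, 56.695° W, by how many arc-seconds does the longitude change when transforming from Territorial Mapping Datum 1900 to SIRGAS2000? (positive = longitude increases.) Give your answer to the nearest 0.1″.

At latitude -51.403°, cos φ = 0.623839.
1° of longitude at this latitude = 111.0 × cos φ = 69.25 km, so Δλ = 489.2 / 69246.1 = 0.0070647° = 25.433″.

Δλ = 25.4″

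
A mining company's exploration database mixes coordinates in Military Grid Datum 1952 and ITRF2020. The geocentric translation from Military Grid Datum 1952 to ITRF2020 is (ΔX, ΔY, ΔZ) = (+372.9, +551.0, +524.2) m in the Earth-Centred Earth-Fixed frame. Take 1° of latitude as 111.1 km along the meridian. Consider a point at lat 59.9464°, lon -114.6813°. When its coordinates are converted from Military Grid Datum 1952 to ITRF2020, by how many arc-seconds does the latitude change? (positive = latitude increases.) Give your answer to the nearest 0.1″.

Δφ = 26.9″

sin φ = 0.865557, cos φ = 0.500810, sin λ = -0.908645, cos λ = -0.417571.
North component: ΔN = −sin φ cos λ·ΔX − sin φ sin λ·ΔY + cos φ·ΔZ = −(0.865557)(-0.417571)(372.9) − (0.865557)(-0.908645)(551.0) + (0.500810)(524.2) = 830.65 m.
1° of latitude spans 111100 m, so Δφ = 830.65 / 111100 × 3600 = 26.916″.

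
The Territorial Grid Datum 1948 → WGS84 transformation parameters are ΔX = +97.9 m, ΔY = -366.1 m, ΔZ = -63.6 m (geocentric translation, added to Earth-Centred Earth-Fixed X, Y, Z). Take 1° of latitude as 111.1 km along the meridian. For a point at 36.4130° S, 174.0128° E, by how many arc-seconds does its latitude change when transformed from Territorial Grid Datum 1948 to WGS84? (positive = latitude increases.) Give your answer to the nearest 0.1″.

Δφ = -4.3″

sin φ = -0.593601, cos φ = 0.804759, sin λ = 0.104306, cos λ = -0.994545.
North component: ΔN = −sin φ cos λ·ΔX − sin φ sin λ·ΔY + cos φ·ΔZ = −(-0.593601)(-0.994545)(97.9) − (-0.593601)(0.104306)(-366.1) + (0.804759)(-63.6) = -131.65 m.
1° of latitude spans 111100 m, so Δφ = -131.65 / 111100 × 3600 = -4.266″.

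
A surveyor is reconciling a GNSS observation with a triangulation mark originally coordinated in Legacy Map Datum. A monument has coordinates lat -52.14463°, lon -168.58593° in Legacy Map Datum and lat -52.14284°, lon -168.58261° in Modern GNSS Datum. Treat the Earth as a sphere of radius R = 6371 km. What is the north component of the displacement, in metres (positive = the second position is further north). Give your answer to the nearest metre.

Δφ = -52.14284° − -52.14463° = +0.00179°; Δλ = -168.58261° − -168.58593° = +0.00332°.
1° along a meridian = πR/180 = 111195 m.
ΔN = Δφ × 111195 = 199.0 m; ΔE = Δλ × 111195 × cos(-52.14463°) = +0.00332 × 111195 × 0.613670 = 226.5 m.

ΔN = 199 m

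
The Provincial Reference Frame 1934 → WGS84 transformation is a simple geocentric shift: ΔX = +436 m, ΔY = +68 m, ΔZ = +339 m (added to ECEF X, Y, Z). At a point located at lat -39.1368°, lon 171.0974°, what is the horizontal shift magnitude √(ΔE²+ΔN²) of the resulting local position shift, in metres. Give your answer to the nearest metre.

The local east axis at (φ, λ) is (−sin λ, cos λ, 0), so ΔE = −sin(171.0974°)·436 + cos(171.0974°)·68 = -134.65 m.
The local north axis is (−sin φ cos λ, −sin φ sin λ, cos φ), giving ΔN = -271.877 + 6.642 + 262.942 = -2.29 m.
Horizontal magnitude = √(ΔE² + ΔN²) = √((-134.65)² + (-2.29)²) = 134.67 m.

135 m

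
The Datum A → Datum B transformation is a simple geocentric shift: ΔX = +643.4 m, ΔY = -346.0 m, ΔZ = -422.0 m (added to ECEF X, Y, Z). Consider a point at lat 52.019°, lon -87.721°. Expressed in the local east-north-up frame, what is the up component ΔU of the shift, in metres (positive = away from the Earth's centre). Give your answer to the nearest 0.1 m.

ΔU = -104.1 m

At φ = 52.019°, λ = -87.721°: sin φ = 0.788215, cos φ = 0.615400, sin λ = -0.999209, cos λ = 0.039766.
ΔU = cos φ cos λ·ΔX + cos φ sin λ·ΔY + sin φ·ΔZ = (0.615400)(0.039766)(643.4) + (0.615400)(-0.999209)(-346.0) + (0.788215)(-422.0) = -104.12 m.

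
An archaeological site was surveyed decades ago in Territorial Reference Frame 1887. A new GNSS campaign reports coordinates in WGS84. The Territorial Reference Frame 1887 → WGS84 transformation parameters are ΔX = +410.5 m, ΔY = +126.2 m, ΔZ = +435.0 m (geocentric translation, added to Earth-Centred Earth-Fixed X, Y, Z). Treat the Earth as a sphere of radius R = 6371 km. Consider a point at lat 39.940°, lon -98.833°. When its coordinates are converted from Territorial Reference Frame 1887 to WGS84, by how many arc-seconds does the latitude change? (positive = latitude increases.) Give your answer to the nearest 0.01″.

Δφ = 14.70″

sin φ = 0.641985, cos φ = 0.766717, sin λ = -0.988140, cos λ = -0.153555.
North component: ΔN = −sin φ cos λ·ΔX − sin φ sin λ·ΔY + cos φ·ΔZ = −(0.641985)(-0.153555)(410.5) − (0.641985)(-0.988140)(126.2) + (0.766717)(435.0) = 454.05 m.
1° of latitude spans πR/180 = 111195 m, so Δφ = 454.05 / 111195 × 3600 = 14.700″.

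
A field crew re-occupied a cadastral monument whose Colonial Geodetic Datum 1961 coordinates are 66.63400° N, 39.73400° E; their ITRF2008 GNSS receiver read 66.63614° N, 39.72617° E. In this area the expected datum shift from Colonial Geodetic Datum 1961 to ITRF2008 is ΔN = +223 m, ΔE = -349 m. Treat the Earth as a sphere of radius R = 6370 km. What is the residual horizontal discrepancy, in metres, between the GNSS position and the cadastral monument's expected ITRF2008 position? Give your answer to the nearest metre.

15 m

Observed coordinate differences: Δφ = +0.00214°, Δλ = -0.00783°.
Converting to metres (1° lat = 111177 m, cos φ = 0.396603): observed ΔN = 237.9 m, observed ΔE = -345.3 m.
Subtracting the expected shift leaves a residual of 237.9 − (223) = 14.9 m north and -345.3 − (-349) = 3.7 m east.
Residual distance = √(14.9² + 3.7²) = 15.4 m.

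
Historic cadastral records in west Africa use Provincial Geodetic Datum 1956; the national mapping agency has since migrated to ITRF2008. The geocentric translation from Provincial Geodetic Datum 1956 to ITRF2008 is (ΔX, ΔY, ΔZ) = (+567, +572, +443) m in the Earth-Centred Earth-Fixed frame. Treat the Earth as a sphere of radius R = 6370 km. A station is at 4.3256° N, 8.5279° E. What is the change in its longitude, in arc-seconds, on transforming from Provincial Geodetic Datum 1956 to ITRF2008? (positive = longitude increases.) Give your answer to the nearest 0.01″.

sin φ = 0.075424, cos φ = 0.997152, sin λ = 0.148291, cos λ = 0.988944.
East component: ΔE = −sin λ·ΔX + cos λ·ΔY = −(0.148291)(567) + (0.988944)(572) = 481.59 m.
1° of latitude spans πR/180 = 111177 m; at latitude φ, 1° of longitude spans that × cos φ = 110860.8 m, so Δλ = 481.59 / 110860.8 × 3600 = 15.639″.

Δλ = 15.64″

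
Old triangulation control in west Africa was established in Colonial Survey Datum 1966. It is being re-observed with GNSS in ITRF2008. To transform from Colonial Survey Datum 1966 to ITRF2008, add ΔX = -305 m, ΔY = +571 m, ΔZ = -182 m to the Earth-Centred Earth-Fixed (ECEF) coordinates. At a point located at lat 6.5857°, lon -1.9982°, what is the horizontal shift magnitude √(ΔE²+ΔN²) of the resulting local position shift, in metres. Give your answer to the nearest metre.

At φ = 6.5857°, λ = -1.9982°: sin φ = 0.114689, cos φ = 0.993401, sin λ = -0.034868, cos λ = 0.999392.
ΔE = −sin λ·ΔX + cos λ·ΔY = −(-0.034868)·(-305) + (0.999392)·(571) = 560.02 m.
ΔN = −sin φ cos λ·ΔX − sin φ sin λ·ΔY + cos φ·ΔZ = −(0.114689)(0.999392)(-305) − (0.114689)(-0.034868)(571) + (0.993401)(-182) = -143.56 m.
Horizontal magnitude = √(ΔE² + ΔN²) = √(560.02² + (-143.56)²) = 578.13 m.

578 m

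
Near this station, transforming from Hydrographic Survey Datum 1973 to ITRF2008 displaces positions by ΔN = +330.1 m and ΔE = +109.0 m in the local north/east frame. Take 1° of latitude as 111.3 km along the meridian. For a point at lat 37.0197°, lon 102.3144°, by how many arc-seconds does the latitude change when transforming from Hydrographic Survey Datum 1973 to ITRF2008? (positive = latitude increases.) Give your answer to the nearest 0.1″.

Δφ = 10.7″

1° of latitude = 111.3 km, so Δφ = 330.1 / 111300 = 0.0029659° = 10.677″.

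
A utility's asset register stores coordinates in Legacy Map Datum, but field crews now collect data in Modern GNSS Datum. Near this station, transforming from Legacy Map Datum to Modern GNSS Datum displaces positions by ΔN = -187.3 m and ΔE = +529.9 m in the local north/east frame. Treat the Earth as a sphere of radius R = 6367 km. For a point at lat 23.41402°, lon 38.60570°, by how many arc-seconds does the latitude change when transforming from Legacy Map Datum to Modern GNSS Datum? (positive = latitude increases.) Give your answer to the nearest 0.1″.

Δφ = -6.1″

On a sphere of radius R, 1 rad of latitude = R, so Δφ = ΔN / R = -187.3 / 6367000 = -2.9417e-05 rad = -6.068″.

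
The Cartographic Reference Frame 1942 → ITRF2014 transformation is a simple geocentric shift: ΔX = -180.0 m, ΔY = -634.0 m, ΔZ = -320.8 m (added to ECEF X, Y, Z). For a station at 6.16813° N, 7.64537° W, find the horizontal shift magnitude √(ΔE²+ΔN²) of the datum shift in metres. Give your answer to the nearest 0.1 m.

721.7 m

At φ = 6.16813°, λ = -7.64537°: sin φ = 0.107446, cos φ = 0.994211, sin λ = -0.133041, cos λ = 0.991111.
ΔE = −sin λ·ΔX + cos λ·ΔY = −(-0.133041)·(-180.0) + (0.991111)·(-634.0) = -652.31 m.
ΔN = −sin φ cos λ·ΔX − sin φ sin λ·ΔY + cos φ·ΔZ = −(0.107446)(0.991111)(-180.0) − (0.107446)(-0.133041)(-634.0) + (0.994211)(-320.8) = -308.84 m.
Horizontal magnitude = √(ΔE² + ΔN²) = √((-652.31)² + (-308.84)²) = 721.73 m.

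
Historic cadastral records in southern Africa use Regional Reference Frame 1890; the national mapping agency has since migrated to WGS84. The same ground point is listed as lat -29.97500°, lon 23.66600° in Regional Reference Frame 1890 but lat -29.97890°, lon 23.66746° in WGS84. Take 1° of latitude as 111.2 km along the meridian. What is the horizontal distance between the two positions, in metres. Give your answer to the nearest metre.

Δφ = -29.97890° − -29.97500° = -0.00390°; Δλ = 23.66746° − 23.66600° = +0.00146°.
ΔN = Δφ × 111200 = -433.7 m; ΔE = Δλ × 111200 × cos(-29.97500°) = +0.00146 × 111200 × 0.866243 = 140.6 m.
Distance = √(ΔE² + ΔN²) = √(140.6² + (-433.7)²) = 455.9 m.

456 m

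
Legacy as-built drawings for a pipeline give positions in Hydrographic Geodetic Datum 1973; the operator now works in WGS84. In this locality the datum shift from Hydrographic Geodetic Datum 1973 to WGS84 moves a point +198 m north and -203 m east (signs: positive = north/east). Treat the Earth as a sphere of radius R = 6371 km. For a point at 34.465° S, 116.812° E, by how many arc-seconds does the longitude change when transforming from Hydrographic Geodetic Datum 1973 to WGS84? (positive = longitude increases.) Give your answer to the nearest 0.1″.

At latitude -34.465°, cos φ = 0.824472.
One radian of longitude at latitude φ spans R cos φ, so Δλ = ΔE / (R cos φ) = -203.0 / (6371000 × 0.824472) = -3.8647e-05 rad = -7.971″.

Δλ = -8.0″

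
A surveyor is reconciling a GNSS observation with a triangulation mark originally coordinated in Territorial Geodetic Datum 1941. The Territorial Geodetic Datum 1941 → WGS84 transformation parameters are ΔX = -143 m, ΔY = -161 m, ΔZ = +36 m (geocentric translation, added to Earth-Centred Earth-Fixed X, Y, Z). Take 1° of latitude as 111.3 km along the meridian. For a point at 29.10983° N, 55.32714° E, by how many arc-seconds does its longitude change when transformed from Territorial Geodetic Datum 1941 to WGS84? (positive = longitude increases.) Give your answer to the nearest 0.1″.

sin φ = 0.486485, cos φ = 0.873689, sin λ = 0.822414, cos λ = 0.568890.
East component: ΔE = −sin λ·ΔX + cos λ·ΔY = −(0.822414)(-143) + (0.568890)(-161) = 26.01 m.
1° of latitude spans 111300 m; at latitude φ, 1° of longitude spans that × cos φ = 97241.6 m, so Δλ = 26.01 / 97241.6 × 3600 = 0.963″.

Δλ = 1.0″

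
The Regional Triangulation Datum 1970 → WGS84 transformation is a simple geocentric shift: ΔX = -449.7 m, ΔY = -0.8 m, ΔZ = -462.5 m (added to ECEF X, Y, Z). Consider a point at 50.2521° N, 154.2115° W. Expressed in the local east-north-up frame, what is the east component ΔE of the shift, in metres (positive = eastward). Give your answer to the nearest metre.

ΔE = -195 m

At φ = 50.2521°, λ = -154.2115°: sin φ = 0.768865, cos φ = 0.639411, sin λ = -0.435050, cos λ = -0.900406.
ΔE = −sin λ·ΔX + cos λ·ΔY = −(-0.435050)·(-449.7) + (-0.900406)·(-0.8) = -194.92 m.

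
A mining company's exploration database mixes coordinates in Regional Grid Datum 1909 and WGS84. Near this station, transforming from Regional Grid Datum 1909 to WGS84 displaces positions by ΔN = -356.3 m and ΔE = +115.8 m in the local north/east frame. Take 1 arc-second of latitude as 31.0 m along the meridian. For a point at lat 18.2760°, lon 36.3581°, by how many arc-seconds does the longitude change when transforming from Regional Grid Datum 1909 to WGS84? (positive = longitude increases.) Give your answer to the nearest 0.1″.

At latitude 18.2760°, cos φ = 0.949557.
1″ of longitude at this latitude = 31.00 × cos φ = 29.4363 m, so Δλ = 115.8 / 29.4363 = 3.934″.

Δλ = 3.9″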